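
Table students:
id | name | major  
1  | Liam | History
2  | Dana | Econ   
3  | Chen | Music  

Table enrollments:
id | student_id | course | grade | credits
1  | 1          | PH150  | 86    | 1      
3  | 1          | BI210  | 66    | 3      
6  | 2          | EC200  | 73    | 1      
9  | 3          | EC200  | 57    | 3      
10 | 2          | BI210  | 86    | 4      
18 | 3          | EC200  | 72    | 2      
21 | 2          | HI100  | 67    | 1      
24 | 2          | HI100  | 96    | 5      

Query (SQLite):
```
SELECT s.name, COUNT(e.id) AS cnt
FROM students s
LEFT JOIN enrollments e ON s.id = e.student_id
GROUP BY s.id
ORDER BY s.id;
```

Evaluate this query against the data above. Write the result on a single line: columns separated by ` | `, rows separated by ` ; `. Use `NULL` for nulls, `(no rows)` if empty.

Liam | 2 ; Dana | 4 ; Chen | 2

LEFT JOIN keeps every students row; unmatched ones get NULL for enrollments columns.
Group by students.id and compute COUNT(e.id). COUNT(col) of an all-NULL group is 0.
  1: ids {1, 3} → COUNT(e.id)=2
  2: ids {6, 10, 21, 24} → COUNT(e.id)=4
  3: ids {9, 18} → COUNT(e.id)=2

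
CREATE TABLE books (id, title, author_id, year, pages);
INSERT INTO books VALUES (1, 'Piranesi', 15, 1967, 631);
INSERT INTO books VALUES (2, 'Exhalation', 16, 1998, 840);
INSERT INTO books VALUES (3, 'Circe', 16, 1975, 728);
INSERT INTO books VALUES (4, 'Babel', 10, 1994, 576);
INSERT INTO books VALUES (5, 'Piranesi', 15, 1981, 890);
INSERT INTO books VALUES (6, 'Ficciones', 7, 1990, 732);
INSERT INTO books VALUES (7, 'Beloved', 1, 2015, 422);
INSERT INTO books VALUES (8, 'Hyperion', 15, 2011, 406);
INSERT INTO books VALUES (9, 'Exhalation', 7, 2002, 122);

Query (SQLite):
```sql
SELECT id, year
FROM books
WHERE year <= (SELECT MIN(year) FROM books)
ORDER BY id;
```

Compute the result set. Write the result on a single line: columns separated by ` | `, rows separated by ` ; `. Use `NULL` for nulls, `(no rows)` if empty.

1 | 1967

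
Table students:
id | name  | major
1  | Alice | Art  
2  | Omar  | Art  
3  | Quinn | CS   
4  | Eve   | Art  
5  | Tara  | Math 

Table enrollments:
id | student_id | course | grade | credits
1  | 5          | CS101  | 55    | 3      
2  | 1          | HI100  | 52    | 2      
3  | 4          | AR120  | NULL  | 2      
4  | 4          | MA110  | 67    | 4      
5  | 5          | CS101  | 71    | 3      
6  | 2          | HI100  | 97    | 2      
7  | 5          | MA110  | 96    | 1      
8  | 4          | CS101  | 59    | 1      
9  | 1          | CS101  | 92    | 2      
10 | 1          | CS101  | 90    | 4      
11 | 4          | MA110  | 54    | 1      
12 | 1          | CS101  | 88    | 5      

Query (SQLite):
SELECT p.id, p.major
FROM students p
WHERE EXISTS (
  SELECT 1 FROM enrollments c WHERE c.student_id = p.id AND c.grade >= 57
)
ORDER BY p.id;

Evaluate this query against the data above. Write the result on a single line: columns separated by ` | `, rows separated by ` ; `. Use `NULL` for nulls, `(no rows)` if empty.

1 | Art ; 2 | Art ; 4 | Art ; 5 | Math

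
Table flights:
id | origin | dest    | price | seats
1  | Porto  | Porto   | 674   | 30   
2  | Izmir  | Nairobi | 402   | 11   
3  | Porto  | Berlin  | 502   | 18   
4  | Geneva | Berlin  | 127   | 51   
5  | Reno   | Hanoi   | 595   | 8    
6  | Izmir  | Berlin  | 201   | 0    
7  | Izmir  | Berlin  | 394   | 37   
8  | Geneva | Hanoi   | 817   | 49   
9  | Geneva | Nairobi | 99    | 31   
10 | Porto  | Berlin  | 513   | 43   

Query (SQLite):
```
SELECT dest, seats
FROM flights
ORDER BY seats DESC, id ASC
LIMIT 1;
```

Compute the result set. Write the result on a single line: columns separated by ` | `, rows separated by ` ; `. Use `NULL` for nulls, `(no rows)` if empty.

Berlin | 51

Sort by seats desc, tiebreak id asc: (51, id=4), (49, id=8), (43, id=10), (37, id=7) …. Take first 1.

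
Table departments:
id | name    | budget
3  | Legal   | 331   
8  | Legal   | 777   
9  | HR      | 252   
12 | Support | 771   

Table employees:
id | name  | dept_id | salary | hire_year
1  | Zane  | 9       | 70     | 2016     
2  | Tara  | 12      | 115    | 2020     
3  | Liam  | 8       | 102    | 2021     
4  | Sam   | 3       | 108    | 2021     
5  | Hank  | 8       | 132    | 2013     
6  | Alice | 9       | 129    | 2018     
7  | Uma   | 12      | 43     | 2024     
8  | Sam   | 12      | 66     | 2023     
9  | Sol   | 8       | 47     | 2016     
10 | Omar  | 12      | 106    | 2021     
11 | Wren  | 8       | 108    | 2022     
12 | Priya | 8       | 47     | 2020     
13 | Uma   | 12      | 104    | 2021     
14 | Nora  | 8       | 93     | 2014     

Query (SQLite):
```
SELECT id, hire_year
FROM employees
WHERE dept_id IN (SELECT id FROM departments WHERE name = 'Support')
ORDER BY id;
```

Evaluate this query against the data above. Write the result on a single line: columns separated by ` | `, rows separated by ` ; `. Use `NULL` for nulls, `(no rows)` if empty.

2 | 2020 ; 7 | 2024 ; 8 | 2023 ; 10 | 2021 ; 13 | 2021

Inner query: departments.id where name = 'Support'.
Outer: keep employees rows whose dept_id is in that set.
Inner query → {12}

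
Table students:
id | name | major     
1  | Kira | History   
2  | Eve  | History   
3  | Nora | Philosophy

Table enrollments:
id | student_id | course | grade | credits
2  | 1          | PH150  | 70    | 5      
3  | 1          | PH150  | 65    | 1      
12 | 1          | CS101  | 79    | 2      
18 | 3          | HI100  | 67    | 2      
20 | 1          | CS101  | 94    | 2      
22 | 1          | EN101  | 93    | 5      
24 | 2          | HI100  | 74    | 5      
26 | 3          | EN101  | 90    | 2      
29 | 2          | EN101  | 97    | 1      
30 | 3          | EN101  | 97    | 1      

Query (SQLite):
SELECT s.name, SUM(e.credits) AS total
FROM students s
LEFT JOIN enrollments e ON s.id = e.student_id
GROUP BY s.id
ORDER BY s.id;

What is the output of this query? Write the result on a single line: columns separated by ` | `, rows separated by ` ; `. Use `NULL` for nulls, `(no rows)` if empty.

LEFT JOIN keeps every students row; unmatched ones get NULL for enrollments columns.
Group by students.id and compute SUM(e.credits). SUM over an all-NULL group is NULL.
  1: ids {2, 3, 12, 20, 22} → SUM(e.credits)=15
  2: ids {24, 29} → SUM(e.credits)=6
  3: ids {18, 26, 30} → SUM(e.credits)=5

Kira | 15 ; Eve | 6 ; Nora | 5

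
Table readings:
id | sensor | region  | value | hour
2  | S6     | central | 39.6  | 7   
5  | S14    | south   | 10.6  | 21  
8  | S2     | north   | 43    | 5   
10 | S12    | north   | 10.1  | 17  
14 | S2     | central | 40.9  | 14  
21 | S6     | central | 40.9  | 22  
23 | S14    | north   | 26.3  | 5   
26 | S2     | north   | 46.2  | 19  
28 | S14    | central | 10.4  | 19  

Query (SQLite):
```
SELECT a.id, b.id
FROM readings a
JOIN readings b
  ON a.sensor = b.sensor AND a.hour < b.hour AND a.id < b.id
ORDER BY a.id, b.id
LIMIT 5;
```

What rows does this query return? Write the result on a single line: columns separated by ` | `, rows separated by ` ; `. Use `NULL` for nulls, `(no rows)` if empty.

Pairs (a,b) with same sensor, a.hour < b.hour, a.id < b.id.
sensor groups: S12:{10} S14:{5,23,28} S2:{8,14,26} S6:{2,21}
Ordered by (a.id, b.id); first 5.

2 | 21 ; 8 | 14 ; 8 | 26 ; 14 | 26 ; 23 | 28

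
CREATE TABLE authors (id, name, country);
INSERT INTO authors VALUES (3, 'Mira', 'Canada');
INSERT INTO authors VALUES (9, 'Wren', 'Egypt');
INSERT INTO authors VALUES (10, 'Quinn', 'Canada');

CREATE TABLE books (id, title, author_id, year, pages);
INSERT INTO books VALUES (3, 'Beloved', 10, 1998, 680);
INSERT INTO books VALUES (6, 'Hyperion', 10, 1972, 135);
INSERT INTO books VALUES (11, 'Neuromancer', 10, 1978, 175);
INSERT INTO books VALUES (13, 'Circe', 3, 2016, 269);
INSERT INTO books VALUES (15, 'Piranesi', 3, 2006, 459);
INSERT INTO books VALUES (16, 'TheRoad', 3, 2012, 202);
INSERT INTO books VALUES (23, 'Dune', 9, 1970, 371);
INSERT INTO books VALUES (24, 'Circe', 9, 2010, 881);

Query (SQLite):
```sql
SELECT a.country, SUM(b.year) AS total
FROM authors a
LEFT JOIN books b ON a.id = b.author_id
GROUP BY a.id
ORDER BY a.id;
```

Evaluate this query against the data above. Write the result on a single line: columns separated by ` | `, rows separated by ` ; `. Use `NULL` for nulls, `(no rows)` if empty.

Canada | 6034 ; Egypt | 3980 ; Canada | 5948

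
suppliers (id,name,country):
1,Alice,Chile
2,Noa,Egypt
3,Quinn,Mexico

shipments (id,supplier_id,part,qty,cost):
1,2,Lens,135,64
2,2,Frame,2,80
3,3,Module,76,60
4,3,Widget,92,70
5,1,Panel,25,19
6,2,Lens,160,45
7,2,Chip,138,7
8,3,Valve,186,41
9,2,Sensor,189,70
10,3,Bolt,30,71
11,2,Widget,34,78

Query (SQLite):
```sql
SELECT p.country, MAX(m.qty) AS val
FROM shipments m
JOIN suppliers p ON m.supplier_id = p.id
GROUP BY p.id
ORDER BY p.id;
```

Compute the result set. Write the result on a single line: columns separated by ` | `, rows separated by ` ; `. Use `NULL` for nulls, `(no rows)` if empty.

Join each shipments row to its suppliers via supplier_id.
Group joined rows by suppliers.id; compute MAX(m.qty) per group.
  1: ids {5} → MAX(m.qty)=25
  2: ids {1, 2, 6, 7, 9, 11} → MAX(m.qty)=189
  3: ids {3, 4, 8, 10} → MAX(m.qty)=186

Chile | 25 ; Egypt | 189 ; Mexico | 186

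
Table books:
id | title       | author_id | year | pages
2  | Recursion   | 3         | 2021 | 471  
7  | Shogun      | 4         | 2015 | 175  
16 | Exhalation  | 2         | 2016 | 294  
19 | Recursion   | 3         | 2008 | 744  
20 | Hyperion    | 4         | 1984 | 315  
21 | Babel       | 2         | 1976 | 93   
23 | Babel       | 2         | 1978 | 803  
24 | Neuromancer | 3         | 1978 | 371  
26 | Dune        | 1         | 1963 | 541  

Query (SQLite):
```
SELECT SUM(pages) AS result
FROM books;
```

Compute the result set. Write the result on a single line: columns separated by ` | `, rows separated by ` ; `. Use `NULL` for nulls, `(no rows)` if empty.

All pages values: [471, 175, 294, 744, 315, 93, 803, 371, 541].
SUM of non-NULL values = 3807.

3807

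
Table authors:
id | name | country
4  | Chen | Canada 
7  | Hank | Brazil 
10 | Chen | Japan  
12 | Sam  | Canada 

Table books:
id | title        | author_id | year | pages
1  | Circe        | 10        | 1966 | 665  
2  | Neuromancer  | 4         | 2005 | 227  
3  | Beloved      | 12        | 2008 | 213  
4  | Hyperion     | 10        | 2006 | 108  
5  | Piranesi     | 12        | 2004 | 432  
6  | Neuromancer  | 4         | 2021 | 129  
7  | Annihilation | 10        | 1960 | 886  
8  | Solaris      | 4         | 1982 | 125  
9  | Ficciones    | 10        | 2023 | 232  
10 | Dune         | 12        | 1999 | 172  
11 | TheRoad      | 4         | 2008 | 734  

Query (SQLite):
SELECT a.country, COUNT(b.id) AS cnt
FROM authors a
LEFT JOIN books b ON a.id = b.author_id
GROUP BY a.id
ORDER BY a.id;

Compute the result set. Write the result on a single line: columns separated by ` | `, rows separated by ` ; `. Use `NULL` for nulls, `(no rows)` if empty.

LEFT JOIN keeps every authors row; unmatched ones get NULL for books columns.
Group by authors.id and compute COUNT(b.id). COUNT(col) of an all-NULL group is 0.
  4: ids {2, 6, 8, 11} → COUNT(b.id)=4
  7: ids {—} → COUNT(b.id)=0
  10: ids {1, 4, 7, 9} → COUNT(b.id)=4
  12: ids {3, 5, 10} → COUNT(b.id)=3

Canada | 4 ; Brazil | 0 ; Japan | 4 ; Canada | 3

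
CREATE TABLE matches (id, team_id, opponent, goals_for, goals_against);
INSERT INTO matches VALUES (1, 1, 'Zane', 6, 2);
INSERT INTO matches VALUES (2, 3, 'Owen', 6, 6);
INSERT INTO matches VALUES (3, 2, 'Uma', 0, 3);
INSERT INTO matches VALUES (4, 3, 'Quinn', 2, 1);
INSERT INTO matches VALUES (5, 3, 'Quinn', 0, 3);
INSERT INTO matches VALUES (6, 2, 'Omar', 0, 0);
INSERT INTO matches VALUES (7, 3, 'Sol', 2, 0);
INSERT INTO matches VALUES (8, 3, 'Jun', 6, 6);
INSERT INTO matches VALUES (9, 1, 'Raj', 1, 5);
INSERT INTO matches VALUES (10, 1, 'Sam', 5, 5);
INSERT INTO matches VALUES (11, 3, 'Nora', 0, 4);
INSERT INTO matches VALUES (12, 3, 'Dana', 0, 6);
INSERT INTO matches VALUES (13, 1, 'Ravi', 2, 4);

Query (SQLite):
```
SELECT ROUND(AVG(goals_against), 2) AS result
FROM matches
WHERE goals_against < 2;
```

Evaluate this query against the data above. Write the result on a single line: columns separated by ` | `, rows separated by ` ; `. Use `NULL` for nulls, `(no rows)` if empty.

0.33

Rows where goals_against < 2 → goals_against values: [1, 0, 0].
AVG = 1 / 3 (rounded to 2 dp).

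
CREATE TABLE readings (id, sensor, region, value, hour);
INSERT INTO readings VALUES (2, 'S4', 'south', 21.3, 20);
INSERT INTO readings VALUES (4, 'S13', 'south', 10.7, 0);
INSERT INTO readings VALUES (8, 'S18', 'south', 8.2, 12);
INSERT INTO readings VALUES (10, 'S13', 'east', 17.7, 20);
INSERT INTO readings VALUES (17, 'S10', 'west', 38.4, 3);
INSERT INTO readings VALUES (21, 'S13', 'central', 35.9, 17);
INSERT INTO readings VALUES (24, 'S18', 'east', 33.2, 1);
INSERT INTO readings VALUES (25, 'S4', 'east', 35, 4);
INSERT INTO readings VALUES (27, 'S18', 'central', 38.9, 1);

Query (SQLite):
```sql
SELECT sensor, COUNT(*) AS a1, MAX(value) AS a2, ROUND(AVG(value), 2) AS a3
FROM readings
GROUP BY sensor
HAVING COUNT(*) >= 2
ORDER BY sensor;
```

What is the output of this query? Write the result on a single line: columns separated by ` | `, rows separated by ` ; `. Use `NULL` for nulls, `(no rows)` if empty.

S13 | 3 | 35.9 | 21.43 ; S18 | 3 | 38.9 | 26.77 ; S4 | 2 | 35 | 28.15

Group readings by sensor.
Per group compute: COUNT(*), MAX(value), ROUND(AVG(value), 2).
HAVING: drop groups with fewer than 2 rows.
  S10: ids {17} → COUNT(*)=1, MAX(value)=38.4, ROUND(AVG(value), 2)=38.4
  S13: ids {4, 10, 21} → COUNT(*)=3, MAX(value)=35.9, ROUND(AVG(value), 2)=21.43
  S18: ids {8, 24, 27} → COUNT(*)=3, MAX(value)=38.9, ROUND(AVG(value), 2)=26.77
  S4: ids {2, 25} → COUNT(*)=2, MAX(value)=35, ROUND(AVG(value), 2)=28.15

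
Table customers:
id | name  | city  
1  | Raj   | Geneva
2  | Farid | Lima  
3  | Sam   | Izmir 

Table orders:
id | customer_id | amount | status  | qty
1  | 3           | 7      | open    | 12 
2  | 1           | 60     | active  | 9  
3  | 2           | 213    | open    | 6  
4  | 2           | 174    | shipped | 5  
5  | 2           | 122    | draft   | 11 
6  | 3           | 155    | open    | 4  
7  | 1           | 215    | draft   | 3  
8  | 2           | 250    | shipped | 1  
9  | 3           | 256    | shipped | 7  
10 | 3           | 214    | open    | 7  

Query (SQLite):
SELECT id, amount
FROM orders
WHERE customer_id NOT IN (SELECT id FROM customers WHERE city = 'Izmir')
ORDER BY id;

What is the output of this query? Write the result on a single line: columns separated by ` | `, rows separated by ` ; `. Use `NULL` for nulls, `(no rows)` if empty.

2 | 60 ; 3 | 213 ; 4 | 174 ; 5 | 122 ; 7 | 215 ; 8 | 250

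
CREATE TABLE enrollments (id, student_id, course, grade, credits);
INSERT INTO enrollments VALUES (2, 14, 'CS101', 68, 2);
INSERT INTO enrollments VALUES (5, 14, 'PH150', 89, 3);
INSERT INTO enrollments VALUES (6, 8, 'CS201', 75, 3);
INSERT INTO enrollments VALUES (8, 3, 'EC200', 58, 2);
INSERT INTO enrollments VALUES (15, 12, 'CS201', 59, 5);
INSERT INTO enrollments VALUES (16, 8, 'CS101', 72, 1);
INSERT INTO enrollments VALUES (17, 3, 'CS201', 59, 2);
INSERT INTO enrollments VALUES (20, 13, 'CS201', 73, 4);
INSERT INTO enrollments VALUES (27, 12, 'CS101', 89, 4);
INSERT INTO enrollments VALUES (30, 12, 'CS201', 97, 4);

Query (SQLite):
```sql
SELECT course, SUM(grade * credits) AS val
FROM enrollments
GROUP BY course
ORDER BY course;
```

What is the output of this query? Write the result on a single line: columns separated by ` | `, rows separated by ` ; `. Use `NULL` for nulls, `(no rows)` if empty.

CS101 | 564 ; CS201 | 1318 ; EC200 | 116 ; PH150 | 267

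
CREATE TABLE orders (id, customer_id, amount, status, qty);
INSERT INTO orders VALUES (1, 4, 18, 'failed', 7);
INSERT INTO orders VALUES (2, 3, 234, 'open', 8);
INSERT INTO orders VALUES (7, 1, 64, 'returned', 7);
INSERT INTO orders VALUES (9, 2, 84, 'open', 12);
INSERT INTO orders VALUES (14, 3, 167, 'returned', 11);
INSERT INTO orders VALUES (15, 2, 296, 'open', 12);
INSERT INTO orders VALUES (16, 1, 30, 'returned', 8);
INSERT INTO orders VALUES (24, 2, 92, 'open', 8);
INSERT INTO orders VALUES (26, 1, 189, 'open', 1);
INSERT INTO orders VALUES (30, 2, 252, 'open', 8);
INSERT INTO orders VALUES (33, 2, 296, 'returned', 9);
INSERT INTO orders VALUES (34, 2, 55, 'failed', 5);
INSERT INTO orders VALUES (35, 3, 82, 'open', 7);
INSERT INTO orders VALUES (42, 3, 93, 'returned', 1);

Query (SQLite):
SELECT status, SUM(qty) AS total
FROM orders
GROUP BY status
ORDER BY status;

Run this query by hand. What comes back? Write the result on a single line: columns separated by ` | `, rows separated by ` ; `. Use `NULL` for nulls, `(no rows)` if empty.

failed | 12 ; open | 56 ; returned | 36

Partition orders by status; compute SUM(qty) within each group.
  failed: ids {1, 34} → SUM(qty)=12
  open: ids {2, 9, 15, 24, 26, 30, 35} → SUM(qty)=56
  returned: ids {7, 14, 16, 33, 42} → SUM(qty)=36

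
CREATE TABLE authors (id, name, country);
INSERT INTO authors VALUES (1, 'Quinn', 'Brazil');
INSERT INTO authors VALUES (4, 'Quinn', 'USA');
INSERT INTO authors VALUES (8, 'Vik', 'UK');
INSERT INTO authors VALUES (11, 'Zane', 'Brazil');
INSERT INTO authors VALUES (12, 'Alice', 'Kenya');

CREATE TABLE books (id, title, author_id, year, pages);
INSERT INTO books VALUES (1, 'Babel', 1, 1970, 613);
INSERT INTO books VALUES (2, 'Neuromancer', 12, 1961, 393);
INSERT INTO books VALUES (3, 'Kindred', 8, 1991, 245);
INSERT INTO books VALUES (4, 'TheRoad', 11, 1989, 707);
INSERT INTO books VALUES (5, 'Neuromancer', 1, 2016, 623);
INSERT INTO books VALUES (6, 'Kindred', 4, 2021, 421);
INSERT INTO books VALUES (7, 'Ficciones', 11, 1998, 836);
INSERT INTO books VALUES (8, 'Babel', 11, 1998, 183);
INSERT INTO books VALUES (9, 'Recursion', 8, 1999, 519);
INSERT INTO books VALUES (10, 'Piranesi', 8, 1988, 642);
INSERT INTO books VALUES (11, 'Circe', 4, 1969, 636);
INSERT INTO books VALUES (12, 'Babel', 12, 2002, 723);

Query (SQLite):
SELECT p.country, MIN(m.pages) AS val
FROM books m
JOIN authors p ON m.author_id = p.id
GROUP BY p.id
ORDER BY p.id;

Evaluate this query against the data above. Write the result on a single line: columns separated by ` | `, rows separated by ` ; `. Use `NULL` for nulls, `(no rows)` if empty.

Join each books row to its authors via author_id.
Group joined rows by authors.id; compute MIN(m.pages) per group.
  1: ids {1, 5} → MIN(m.pages)=613
  4: ids {6, 11} → MIN(m.pages)=421
  8: ids {3, 9, 10} → MIN(m.pages)=245
  11: ids {4, 7, 8} → MIN(m.pages)=183
  12: ids {2, 12} → MIN(m.pages)=393

Brazil | 613 ; USA | 421 ; UK | 245 ; Brazil | 183 ; Kenya | 393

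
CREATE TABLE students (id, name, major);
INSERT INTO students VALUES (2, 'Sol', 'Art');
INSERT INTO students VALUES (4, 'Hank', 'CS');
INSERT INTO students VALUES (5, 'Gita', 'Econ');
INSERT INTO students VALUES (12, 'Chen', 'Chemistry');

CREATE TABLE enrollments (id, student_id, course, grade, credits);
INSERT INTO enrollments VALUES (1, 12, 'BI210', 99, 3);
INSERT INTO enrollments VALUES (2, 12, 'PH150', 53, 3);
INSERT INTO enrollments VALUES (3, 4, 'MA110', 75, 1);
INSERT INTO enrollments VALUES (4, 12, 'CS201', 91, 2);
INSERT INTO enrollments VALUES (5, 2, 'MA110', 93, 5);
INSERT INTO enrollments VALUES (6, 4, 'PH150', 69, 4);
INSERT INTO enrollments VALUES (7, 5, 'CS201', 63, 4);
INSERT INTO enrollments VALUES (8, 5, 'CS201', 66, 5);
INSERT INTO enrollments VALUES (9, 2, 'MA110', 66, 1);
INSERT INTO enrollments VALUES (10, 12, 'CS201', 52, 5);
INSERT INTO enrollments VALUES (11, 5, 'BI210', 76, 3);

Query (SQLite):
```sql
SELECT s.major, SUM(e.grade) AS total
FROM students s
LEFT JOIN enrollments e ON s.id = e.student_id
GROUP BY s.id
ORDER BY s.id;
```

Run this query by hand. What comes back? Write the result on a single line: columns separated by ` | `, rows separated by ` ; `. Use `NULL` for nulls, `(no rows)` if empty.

LEFT JOIN keeps every students row; unmatched ones get NULL for enrollments columns.
Group by students.id and compute SUM(e.grade). SUM over an all-NULL group is NULL.
  2: ids {5, 9} → SUM(e.grade)=159
  4: ids {3, 6} → SUM(e.grade)=144
  5: ids {7, 8, 11} → SUM(e.grade)=205
  12: ids {1, 2, 4, 10} → SUM(e.grade)=295

Art | 159 ; CS | 144 ; Econ | 205 ; Chemistry | 295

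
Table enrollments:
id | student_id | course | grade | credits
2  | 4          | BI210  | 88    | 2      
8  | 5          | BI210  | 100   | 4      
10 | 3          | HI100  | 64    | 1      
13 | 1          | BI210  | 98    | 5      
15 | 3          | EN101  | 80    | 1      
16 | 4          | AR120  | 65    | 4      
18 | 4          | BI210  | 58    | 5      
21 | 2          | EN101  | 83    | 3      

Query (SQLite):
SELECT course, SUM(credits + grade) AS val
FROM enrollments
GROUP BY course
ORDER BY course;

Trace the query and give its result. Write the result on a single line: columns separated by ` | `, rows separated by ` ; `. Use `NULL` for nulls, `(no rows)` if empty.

AR120 | 69 ; BI210 | 360 ; EN101 | 167 ; HI100 | 65

For each row compute credits + grade.
Group by course; take SUM of the expression per group.
  AR120: ids {16} → SUM(credits + grade)=69
  BI210: ids {2, 8, 13, 18} → SUM(credits + grade)=360
  EN101: ids {15, 21} → SUM(credits + grade)=167
  HI100: ids {10} → SUM(credits + grade)=65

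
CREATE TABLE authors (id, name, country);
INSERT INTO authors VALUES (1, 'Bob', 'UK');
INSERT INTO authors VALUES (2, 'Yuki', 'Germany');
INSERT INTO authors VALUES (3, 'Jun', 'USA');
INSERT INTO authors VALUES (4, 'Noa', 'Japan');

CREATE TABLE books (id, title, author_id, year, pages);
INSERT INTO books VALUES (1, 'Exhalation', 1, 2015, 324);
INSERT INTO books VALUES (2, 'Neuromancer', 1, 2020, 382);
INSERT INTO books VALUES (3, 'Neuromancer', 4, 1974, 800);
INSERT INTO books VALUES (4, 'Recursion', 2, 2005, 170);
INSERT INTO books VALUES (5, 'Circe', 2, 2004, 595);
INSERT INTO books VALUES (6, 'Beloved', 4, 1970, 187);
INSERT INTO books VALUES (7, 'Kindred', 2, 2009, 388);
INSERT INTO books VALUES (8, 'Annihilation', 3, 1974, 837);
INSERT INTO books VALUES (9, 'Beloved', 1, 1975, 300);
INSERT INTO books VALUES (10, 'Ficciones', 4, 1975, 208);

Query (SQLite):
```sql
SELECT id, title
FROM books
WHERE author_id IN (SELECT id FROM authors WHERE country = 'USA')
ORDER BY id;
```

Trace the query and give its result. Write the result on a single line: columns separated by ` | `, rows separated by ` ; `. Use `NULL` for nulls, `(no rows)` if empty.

8 | Annihilation

Inner query: authors.id where country = 'USA'.
Outer: keep books rows whose author_id is in that set.
Inner query → {3}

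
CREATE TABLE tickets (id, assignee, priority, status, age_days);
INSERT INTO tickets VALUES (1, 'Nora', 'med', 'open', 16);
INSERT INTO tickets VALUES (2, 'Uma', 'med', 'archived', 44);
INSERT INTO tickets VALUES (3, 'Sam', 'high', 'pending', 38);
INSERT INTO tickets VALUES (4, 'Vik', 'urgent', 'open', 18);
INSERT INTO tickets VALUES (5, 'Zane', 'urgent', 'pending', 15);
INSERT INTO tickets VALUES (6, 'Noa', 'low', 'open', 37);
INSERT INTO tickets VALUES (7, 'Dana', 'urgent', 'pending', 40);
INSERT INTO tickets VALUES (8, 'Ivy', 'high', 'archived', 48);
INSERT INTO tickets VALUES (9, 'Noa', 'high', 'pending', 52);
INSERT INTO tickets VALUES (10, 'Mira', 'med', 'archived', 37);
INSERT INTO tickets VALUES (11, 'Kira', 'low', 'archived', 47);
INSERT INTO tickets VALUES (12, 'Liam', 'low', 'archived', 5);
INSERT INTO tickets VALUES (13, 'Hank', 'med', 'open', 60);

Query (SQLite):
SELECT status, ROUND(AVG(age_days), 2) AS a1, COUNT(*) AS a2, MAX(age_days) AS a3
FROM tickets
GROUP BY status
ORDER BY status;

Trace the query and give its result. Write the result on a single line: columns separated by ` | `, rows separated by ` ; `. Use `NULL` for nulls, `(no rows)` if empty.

Group tickets by status.
Per group compute: ROUND(AVG(age_days), 2), COUNT(*), MAX(age_days).
  archived: ids {2, 8, 10, 11, 12} → ROUND(AVG(age_days), 2)=36.2, COUNT(*)=5, MAX(age_days)=48
  open: ids {1, 4, 6, 13} → ROUND(AVG(age_days), 2)=32.75, COUNT(*)=4, MAX(age_days)=60
  pending: ids {3, 5, 7, 9} → ROUND(AVG(age_days), 2)=36.25, COUNT(*)=4, MAX(age_days)=52

archived | 36.2 | 5 | 48 ; open | 32.75 | 4 | 60 ; pending | 36.25 | 4 | 52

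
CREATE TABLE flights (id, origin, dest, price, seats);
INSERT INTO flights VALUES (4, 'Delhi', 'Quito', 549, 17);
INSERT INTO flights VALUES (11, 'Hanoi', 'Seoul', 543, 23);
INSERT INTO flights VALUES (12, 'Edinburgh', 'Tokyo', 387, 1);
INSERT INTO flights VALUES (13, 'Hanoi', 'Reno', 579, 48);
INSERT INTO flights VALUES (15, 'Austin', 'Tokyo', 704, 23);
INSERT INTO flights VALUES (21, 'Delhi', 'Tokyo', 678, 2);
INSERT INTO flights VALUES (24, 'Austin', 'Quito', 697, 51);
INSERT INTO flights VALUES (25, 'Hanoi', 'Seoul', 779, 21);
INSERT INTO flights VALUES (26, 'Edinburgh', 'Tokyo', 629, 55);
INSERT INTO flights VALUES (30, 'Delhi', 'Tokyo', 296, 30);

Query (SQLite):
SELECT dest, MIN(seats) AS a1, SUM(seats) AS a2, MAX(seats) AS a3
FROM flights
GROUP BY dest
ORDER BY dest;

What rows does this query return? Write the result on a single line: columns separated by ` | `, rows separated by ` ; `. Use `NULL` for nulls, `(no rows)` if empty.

Group flights by dest.
Per group compute: MIN(seats), SUM(seats), MAX(seats).
  Quito: ids {4, 24} → MIN(seats)=17, SUM(seats)=68, MAX(seats)=51
  Reno: ids {13} → MIN(seats)=48, SUM(seats)=48, MAX(seats)=48
  Seoul: ids {11, 25} → MIN(seats)=21, SUM(seats)=44, MAX(seats)=23
  Tokyo: ids {12, 15, 21, 26, 30} → MIN(seats)=1, SUM(seats)=111, MAX(seats)=55

Quito | 17 | 68 | 51 ; Reno | 48 | 48 | 48 ; Seoul | 21 | 44 | 23 ; Tokyo | 1 | 111 | 55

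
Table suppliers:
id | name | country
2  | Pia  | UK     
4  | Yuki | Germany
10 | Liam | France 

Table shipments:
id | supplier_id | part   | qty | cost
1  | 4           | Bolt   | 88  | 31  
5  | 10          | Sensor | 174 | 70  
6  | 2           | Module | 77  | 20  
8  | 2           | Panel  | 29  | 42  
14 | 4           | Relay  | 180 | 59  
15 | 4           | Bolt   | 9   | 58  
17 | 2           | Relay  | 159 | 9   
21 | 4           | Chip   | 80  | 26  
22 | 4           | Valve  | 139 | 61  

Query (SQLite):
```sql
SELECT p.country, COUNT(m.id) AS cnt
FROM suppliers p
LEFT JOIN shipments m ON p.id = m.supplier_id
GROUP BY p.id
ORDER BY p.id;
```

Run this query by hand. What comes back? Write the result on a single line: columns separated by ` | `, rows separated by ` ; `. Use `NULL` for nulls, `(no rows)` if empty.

UK | 3 ; Germany | 5 ; France | 1

LEFT JOIN keeps every suppliers row; unmatched ones get NULL for shipments columns.
Group by suppliers.id and compute COUNT(m.id). COUNT(col) of an all-NULL group is 0.
  2: ids {6, 8, 17} → COUNT(m.id)=3
  4: ids {1, 14, 15, 21, 22} → COUNT(m.id)=5
  10: ids {5} → COUNT(m.id)=1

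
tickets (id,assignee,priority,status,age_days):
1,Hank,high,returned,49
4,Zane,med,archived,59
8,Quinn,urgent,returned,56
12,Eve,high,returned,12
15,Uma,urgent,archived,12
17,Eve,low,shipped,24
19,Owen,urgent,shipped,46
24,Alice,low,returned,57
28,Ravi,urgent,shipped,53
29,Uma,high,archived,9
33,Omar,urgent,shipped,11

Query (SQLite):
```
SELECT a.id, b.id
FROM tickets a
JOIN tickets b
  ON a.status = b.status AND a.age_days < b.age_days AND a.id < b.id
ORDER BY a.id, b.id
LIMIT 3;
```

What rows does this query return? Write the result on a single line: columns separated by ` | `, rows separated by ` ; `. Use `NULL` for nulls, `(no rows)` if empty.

1 | 8 ; 1 | 24 ; 8 | 24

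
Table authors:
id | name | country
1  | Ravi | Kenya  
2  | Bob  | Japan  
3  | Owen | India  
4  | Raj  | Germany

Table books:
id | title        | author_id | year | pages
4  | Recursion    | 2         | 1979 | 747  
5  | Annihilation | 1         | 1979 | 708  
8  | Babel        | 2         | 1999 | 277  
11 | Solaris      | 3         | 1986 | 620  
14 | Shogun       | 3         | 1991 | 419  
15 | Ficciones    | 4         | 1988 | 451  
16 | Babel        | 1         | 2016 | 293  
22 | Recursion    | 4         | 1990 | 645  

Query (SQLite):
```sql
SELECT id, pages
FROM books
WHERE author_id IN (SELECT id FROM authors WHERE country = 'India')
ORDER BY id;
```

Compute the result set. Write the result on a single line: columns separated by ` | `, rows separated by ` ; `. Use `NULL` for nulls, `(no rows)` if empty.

Inner query: authors.id where country = 'India'.
Outer: keep books rows whose author_id is in that set.
Inner query → {3}

11 | 620 ; 14 | 419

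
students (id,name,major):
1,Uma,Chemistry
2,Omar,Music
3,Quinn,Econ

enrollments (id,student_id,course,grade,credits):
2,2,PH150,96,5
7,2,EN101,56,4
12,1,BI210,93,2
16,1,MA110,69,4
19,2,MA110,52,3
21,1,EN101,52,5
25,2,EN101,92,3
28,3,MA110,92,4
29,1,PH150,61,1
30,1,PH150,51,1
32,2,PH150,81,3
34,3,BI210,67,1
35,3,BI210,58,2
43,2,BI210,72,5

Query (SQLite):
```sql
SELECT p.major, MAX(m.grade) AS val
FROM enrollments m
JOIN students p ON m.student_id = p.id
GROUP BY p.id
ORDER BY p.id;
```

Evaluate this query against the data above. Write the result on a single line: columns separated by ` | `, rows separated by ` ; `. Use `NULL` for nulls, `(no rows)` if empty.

Chemistry | 93 ; Music | 96 ; Econ | 92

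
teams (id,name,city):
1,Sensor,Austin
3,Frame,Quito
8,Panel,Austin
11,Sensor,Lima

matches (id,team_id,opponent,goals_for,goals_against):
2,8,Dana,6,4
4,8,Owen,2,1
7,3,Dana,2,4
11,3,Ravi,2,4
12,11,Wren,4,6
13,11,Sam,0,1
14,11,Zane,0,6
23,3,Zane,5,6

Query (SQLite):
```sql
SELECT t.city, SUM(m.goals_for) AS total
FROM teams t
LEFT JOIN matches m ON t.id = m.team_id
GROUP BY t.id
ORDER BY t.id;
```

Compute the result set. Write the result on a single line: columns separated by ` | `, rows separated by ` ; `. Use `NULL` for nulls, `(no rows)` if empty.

Austin | NULL ; Quito | 9 ; Austin | 8 ; Lima | 4

LEFT JOIN keeps every teams row; unmatched ones get NULL for matches columns.
Group by teams.id and compute SUM(m.goals_for). SUM over an all-NULL group is NULL.
  1: ids {—} → SUM(m.goals_for)=NULL
  3: ids {7, 11, 23} → SUM(m.goals_for)=9
  8: ids {2, 4} → SUM(m.goals_for)=8
  11: ids {12, 13, 14} → SUM(m.goals_for)=4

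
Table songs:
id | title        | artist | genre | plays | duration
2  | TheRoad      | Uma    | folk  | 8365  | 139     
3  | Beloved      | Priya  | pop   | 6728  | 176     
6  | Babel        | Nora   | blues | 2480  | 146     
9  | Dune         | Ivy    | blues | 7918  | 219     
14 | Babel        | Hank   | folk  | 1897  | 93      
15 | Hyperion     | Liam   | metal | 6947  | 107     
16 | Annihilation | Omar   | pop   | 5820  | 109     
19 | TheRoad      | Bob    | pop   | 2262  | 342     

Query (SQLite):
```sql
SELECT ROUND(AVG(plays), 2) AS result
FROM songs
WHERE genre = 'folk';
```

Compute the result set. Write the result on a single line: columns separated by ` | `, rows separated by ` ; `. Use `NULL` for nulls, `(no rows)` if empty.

5131

Rows where genre='folk' → plays values: [8365, 1897].
AVG = 10262 / 2 (rounded to 2 dp).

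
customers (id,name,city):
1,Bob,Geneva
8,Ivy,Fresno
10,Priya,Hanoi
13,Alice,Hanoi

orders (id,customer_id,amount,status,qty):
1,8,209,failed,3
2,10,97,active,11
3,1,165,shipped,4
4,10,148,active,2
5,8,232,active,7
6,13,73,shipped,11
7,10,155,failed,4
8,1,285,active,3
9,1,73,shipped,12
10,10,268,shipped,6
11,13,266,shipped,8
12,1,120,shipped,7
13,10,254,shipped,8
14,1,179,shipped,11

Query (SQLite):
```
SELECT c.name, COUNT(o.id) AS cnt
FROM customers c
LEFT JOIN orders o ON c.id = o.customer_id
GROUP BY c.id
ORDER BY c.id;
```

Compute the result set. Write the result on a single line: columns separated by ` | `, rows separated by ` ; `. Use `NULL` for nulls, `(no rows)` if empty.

LEFT JOIN keeps every customers row; unmatched ones get NULL for orders columns.
Group by customers.id and compute COUNT(o.id). COUNT(col) of an all-NULL group is 0.
  1: ids {3, 8, 9, 12, 14} → COUNT(o.id)=5
  8: ids {1, 5} → COUNT(o.id)=2
  10: ids {2, 4, 7, 10, 13} → COUNT(o.id)=5
  13: ids {6, 11} → COUNT(o.id)=2

Bob | 5 ; Ivy | 2 ; Priya | 5 ; Alice | 2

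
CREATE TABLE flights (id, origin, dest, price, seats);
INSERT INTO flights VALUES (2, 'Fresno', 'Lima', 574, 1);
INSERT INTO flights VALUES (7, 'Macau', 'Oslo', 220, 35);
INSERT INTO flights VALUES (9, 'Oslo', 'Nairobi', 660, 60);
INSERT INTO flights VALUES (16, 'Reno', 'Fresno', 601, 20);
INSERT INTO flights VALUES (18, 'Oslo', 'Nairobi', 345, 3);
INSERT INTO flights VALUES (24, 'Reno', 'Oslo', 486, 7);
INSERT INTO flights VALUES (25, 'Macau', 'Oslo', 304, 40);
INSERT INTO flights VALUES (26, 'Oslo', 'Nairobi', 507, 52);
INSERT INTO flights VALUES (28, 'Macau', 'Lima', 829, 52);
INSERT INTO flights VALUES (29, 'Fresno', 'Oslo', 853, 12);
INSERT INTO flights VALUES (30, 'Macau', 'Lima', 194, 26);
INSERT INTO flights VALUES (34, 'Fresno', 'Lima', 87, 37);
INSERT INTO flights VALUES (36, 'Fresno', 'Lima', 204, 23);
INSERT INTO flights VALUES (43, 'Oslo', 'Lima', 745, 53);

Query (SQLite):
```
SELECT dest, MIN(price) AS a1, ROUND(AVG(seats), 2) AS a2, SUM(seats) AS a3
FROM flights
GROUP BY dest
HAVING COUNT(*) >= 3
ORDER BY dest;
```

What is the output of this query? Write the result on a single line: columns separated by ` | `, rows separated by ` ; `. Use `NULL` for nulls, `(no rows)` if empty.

Group flights by dest.
Per group compute: MIN(price), ROUND(AVG(seats), 2), SUM(seats).
HAVING: drop groups with fewer than 3 rows.
  Fresno: ids {16} → MIN(price)=601, ROUND(AVG(seats), 2)=20, SUM(seats)=20
  Lima: ids {2, 28, 30, 34, 36, 43} → MIN(price)=87, ROUND(AVG(seats), 2)=32, SUM(seats)=192
  Nairobi: ids {9, 18, 26} → MIN(price)=345, ROUND(AVG(seats), 2)=38.33, SUM(seats)=115
  Oslo: ids {7, 24, 25, 29} → MIN(price)=220, ROUND(AVG(seats), 2)=23.5, SUM(seats)=94

Lima | 87 | 32 | 192 ; Nairobi | 345 | 38.33 | 115 ; Oslo | 220 | 23.5 | 94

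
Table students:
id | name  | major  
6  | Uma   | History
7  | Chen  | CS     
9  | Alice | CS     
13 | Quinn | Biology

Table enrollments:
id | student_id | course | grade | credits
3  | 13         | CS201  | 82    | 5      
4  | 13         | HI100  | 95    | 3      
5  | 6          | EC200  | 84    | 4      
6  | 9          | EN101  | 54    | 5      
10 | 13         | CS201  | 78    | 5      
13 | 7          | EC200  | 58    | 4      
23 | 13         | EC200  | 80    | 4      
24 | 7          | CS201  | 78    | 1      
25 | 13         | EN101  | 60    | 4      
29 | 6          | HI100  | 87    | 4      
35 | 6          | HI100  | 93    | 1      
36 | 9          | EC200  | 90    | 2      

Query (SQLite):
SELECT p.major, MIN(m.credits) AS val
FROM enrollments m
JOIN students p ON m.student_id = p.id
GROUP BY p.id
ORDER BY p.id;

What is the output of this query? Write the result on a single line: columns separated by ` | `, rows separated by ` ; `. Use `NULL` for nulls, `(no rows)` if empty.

History | 1 ; CS | 1 ; CS | 2 ; Biology | 3

Join each enrollments row to its students via student_id.
Group joined rows by students.id; compute MIN(m.credits) per group.
  6: ids {5, 29, 35} → MIN(m.credits)=1
  7: ids {13, 24} → MIN(m.credits)=1
  9: ids {6, 36} → MIN(m.credits)=2
  13: ids {3, 4, 10, 23, 25} → MIN(m.credits)=3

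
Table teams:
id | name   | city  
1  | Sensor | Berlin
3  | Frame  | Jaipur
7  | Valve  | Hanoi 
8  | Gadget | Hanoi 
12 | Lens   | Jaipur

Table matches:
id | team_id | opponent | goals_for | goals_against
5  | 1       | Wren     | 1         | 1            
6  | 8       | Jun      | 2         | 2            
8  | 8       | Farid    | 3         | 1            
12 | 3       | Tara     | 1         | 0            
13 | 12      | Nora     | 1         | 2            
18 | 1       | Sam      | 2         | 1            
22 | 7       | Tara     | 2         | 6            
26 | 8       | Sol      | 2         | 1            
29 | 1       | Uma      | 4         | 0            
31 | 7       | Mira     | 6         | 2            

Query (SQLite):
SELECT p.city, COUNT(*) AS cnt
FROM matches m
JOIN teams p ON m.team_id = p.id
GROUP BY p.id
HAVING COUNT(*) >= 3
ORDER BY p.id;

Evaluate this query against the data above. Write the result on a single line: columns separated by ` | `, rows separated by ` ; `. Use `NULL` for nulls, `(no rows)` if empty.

Berlin | 3 ; Hanoi | 3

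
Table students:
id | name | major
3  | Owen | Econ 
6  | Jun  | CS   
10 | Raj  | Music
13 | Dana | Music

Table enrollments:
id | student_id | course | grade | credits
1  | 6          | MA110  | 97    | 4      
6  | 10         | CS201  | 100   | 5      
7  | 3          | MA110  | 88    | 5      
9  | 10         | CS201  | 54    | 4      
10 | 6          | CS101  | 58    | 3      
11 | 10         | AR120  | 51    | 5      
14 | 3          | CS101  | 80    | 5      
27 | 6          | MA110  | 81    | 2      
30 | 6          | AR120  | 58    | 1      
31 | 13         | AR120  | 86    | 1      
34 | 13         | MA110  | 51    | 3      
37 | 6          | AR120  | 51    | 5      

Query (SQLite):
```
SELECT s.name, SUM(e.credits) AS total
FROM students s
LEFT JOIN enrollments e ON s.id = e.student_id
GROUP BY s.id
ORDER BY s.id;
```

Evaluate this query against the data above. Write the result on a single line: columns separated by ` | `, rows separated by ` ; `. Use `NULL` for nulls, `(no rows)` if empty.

LEFT JOIN keeps every students row; unmatched ones get NULL for enrollments columns.
Group by students.id and compute SUM(e.credits). SUM over an all-NULL group is NULL.
  3: ids {7, 14} → SUM(e.credits)=10
  6: ids {1, 10, 27, 30, 37} → SUM(e.credits)=15
  10: ids {6, 9, 11} → SUM(e.credits)=14
  13: ids {31, 34} → SUM(e.credits)=4

Owen | 10 ; Jun | 15 ; Raj | 14 ; Dana | 4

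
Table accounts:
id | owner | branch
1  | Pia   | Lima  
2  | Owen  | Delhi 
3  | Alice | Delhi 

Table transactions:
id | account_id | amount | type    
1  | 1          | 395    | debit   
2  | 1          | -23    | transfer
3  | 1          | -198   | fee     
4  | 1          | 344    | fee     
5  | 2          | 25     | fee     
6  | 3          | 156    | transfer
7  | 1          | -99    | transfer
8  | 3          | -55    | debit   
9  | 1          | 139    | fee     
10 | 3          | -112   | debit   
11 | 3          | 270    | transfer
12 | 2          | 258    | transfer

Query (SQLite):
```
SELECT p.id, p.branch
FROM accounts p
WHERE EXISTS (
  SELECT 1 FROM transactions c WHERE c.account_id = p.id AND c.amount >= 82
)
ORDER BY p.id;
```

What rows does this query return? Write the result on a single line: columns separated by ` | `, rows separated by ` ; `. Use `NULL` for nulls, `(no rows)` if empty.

1 | Lima ; 2 | Delhi ; 3 | Delhi

For each accounts row, check whether any transactions with matching account_id has amount >= 82.
Keep rows where that is true.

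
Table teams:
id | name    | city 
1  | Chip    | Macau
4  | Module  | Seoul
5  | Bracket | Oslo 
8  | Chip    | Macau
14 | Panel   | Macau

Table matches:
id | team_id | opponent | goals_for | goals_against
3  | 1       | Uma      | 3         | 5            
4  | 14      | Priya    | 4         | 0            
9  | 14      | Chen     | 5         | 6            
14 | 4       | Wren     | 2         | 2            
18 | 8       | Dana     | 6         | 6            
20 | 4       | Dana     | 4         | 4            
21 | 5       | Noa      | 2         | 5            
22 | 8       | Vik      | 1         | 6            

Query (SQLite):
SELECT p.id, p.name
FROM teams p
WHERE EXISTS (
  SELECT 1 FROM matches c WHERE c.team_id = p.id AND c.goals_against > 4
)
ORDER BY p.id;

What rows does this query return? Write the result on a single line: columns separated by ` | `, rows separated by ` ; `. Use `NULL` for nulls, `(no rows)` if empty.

For each teams row, check whether any matches with matching team_id has goals_against > 4.
Keep rows where that is true.

1 | Chip ; 5 | Bracket ; 8 | Chip ; 14 | Panel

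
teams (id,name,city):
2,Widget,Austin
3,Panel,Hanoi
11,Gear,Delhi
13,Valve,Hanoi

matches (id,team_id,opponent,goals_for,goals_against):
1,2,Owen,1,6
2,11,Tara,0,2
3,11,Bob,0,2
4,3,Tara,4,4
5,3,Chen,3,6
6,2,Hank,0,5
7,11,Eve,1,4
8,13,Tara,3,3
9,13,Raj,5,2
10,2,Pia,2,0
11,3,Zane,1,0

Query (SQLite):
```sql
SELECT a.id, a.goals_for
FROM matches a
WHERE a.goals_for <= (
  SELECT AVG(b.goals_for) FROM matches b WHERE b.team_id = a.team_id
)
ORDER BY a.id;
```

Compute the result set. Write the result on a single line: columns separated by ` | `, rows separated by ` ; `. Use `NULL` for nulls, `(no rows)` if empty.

1 | 1 ; 2 | 0 ; 3 | 0 ; 6 | 0 ; 8 | 3 ; 11 | 1

For each matches row a, compute AVG(goals_for) over rows sharing a.team_id.
Keep row a if a.goals_for <= that per-group AVG.
  team_id=2: AVG(goals_for) = 1.0
  team_id=3: AVG(goals_for) = 2.666667
  team_id=11: AVG(goals_for) = 0.333333
  team_id=13: AVG(goals_for) = 4.0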